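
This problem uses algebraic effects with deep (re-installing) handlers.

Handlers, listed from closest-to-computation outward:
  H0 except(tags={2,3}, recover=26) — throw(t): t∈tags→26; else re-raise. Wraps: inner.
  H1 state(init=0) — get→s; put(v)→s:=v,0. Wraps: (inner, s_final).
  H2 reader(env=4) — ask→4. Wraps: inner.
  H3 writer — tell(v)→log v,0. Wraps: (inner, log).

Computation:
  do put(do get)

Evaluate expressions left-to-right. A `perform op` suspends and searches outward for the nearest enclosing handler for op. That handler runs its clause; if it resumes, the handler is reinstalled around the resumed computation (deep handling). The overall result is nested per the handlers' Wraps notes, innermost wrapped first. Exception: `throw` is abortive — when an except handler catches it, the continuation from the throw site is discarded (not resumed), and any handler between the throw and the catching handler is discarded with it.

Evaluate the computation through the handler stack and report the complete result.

Answer: ((0, 0), ())

Step-by-step:
get @ H1 ⇒ 0
put(0) @ H1 ⇒ s:=0
H0 returns 0
H1 returns (0, 0)
H2 returns (0, 0)
H3 returns ((0, 0), ())
= ((0, 0), ())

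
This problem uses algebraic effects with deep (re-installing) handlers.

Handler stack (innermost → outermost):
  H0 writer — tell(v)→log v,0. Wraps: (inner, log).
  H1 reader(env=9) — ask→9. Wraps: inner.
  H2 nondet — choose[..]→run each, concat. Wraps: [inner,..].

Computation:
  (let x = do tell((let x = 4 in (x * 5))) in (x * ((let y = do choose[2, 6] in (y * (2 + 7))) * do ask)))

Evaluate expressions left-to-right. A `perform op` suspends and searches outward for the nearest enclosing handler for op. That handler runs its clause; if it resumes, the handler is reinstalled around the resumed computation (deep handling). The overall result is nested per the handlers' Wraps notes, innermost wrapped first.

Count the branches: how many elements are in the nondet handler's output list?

Answer: 2

Step-by-step:
tell(20) @ H0 ⇒ log+=20
choose[2, 6] @ H2
  branch[0] choose=2:
    ask @ H1 ⇒ 9
    H0 returns (0, (20))
    H1 returns (0, (20))
    H2 returns [(0, (20))]
  branch[1] choose=6:
    ask @ H1 ⇒ 9
    H0 returns (0, (20))
    H1 returns (0, (20))
    H2 returns [(0, (20))]
= [(0, (20)), (0, (20))]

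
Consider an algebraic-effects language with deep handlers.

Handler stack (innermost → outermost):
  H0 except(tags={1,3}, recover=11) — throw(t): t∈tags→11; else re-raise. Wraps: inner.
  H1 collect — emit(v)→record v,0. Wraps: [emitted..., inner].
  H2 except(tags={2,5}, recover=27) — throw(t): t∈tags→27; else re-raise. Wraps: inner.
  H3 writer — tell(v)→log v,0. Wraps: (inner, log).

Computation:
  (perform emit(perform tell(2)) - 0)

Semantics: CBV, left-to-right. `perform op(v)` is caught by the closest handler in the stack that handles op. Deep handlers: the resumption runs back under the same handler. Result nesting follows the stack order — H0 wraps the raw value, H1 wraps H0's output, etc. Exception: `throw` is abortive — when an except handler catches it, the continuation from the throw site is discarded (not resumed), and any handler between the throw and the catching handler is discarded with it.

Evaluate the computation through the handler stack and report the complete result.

Answer: ([0, 0], (2))

Evaluation trace:
tell(2) @ H3 ⇒ log+=2
emit(0) @ H1 ⇒ out+=0
H0 returns 0
H1 returns [0, 0]
H2 returns [0, 0]
H3 returns ([0, 0], (2))
= ([0, 0], (2))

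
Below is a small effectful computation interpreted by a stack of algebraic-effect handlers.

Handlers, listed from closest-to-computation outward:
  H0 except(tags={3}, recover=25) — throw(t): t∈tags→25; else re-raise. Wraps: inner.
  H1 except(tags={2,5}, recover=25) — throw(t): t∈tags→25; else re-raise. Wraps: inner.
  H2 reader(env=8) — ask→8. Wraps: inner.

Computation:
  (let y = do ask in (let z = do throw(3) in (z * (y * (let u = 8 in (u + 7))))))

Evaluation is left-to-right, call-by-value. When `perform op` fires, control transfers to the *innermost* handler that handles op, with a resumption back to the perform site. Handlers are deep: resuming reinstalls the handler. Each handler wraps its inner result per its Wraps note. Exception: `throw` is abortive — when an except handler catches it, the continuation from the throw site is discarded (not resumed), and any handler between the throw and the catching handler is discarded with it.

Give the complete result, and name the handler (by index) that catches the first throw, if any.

Answer: 25 ; first throw caught by: H0

Step-by-step:
ask @ H2 ⇒ 8
throw(3) @ H0 caught ⇒ 25
H1 returns 25
H2 returns 25
= 25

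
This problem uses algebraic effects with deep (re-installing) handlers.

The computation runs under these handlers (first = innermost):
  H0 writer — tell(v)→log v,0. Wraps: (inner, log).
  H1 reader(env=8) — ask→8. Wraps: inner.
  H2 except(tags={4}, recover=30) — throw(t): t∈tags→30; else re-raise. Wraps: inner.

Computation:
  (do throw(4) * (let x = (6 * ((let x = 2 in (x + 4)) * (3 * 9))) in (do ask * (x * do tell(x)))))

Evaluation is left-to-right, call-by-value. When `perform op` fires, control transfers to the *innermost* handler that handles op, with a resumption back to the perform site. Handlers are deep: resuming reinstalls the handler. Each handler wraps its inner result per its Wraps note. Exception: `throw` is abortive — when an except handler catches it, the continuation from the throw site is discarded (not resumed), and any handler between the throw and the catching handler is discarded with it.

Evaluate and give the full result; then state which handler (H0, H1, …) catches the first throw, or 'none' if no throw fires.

Answer: 30 ; first throw caught by: H2

Evaluation trace:
throw(4) @ H2 caught ⇒ 30
= 30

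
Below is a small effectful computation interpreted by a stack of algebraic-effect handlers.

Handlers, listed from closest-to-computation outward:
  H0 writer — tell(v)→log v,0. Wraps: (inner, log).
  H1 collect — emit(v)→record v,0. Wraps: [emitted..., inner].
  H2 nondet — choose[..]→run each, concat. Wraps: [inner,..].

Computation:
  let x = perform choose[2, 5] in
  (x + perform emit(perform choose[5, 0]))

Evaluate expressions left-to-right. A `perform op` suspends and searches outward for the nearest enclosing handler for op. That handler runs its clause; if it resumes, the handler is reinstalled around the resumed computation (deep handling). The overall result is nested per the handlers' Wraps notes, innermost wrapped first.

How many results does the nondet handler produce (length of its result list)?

Answer: 4

Evaluation trace:
choose[2, 5] @ H2
  branch[0] choose=2:
    choose[5, 0] @ H2
      branch[0] choose=5:
        emit(5) @ H1 ⇒ out+=5
        H0 returns (2, ())
        H1 returns [5, (2, ())]
        H2 returns [[5, (2, ())]]
      branch[1] choose=0:
        emit(0) @ H1 ⇒ out+=0
        H0 returns (2, ())
        H1 returns [0, (2, ())]
        H2 returns [[0, (2, ())]]
  branch[1] choose=5:
    choose[5, 0] @ H2
      branch[0] choose=5:
        emit(5) @ H1 ⇒ out+=5
        H0 returns (5, ())
        H1 returns [5, (5, ())]
        H2 returns [[5, (5, ())]]
      branch[1] choose=0:
        emit(0) @ H1 ⇒ out+=0
        H0 returns (5, ())
        H1 returns [0, (5, ())]
        H2 returns [[0, (5, ())]]
= [[5, (2, ())], [0, (2, ())], [5, (5, ())], [0, (5, ())]]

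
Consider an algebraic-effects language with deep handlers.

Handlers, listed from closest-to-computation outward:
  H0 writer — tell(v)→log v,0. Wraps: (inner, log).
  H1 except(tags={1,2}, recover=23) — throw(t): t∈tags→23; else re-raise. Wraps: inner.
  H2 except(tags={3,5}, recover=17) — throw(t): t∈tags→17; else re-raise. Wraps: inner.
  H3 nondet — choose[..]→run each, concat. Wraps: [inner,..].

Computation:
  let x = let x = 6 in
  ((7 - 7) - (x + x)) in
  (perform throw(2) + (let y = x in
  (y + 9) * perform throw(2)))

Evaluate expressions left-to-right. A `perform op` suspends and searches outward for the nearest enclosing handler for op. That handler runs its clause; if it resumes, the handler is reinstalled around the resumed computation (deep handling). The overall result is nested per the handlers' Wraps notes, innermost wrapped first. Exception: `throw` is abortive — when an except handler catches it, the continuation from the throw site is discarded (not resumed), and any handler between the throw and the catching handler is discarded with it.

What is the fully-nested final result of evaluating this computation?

Answer: [23]

Working:
throw(2) @ H1 caught ⇒ 23
H2 returns 23
H3 returns [23]
= [23]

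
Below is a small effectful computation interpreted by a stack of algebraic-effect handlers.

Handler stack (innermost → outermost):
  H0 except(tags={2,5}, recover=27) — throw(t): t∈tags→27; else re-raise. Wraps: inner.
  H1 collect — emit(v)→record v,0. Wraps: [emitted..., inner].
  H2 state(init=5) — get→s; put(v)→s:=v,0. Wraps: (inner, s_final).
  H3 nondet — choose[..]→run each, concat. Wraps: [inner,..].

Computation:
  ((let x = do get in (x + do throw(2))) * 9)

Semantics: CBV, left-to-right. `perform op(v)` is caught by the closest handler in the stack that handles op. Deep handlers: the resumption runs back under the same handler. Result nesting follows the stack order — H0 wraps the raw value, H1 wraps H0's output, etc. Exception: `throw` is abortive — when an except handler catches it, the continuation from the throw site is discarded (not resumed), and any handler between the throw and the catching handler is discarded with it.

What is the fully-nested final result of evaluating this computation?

Step-by-step:
get @ H2 ⇒ 5
throw(2) @ H0 caught ⇒ 27
H1 returns [27]
H2 returns ([27], 5)
H3 returns [([27], 5)]
= [([27], 5)]

Answer: [([27], 5)]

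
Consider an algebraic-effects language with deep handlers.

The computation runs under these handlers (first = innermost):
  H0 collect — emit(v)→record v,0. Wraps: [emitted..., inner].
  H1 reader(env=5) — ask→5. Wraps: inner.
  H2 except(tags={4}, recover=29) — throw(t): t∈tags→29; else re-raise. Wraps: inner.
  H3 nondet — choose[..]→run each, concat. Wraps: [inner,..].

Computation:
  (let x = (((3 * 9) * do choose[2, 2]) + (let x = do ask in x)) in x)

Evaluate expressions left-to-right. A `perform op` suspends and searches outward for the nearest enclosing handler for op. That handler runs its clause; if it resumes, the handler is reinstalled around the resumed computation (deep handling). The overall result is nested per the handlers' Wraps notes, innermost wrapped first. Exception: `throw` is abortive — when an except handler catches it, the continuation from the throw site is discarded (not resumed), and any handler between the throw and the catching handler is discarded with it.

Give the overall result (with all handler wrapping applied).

Evaluation trace:
choose[2, 2] @ H3
  branch[0] choose=2:
    ask @ H1 ⇒ 5
    H0 returns [59]
    H1 returns [59]
    H2 returns [59]
    H3 returns [[59]]
  branch[1] choose=2:
    ask @ H1 ⇒ 5
    H0 returns [59]
    H1 returns [59]
    H2 returns [59]
    H3 returns [[59]]
= [[59], [59]]

Answer: [[59], [59]]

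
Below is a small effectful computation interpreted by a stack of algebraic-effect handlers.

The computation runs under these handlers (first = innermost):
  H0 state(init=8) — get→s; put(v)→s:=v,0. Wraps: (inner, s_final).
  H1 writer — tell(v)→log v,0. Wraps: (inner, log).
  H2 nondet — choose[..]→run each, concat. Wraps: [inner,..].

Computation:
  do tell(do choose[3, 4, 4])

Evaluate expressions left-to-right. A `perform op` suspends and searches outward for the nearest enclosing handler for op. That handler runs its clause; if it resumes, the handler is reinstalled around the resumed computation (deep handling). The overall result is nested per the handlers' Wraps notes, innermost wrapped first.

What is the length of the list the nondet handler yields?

Answer: 3

Evaluation trace:
choose[3, 4, 4] @ H2
  branch[0] choose=3:
    tell(3) @ H1 ⇒ log+=3
    H0 returns (0, 8)
    H1 returns ((0, 8), (3))
    H2 returns [((0, 8), (3))]
  branch[1] choose=4:
    tell(4) @ H1 ⇒ log+=4
    H0 returns (0, 8)
    H1 returns ((0, 8), (4))
    H2 returns [((0, 8), (4))]
  branch[2] choose=4:
    tell(4) @ H1 ⇒ log+=4
    H0 returns (0, 8)
    H1 returns ((0, 8), (4))
    H2 returns [((0, 8), (4))]
= [((0, 8), (3)), ((0, 8), (4)), ((0, 8), (4))]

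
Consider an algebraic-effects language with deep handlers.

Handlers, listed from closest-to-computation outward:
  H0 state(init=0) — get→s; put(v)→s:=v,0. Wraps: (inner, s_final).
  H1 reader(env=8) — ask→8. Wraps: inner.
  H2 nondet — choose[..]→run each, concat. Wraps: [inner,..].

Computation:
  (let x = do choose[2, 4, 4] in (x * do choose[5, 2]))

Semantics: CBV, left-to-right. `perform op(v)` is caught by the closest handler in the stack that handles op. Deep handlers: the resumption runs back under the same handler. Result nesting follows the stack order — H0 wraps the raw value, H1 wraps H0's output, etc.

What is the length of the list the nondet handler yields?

Answer: 6

Evaluation trace:
choose[2, 4, 4] @ H2
  branch[0] choose=2:
    choose[5, 2] @ H2
      branch[0] choose=5:
        H0 returns (10, 0)
        H1 returns (10, 0)
        H2 returns [(10, 0)]
      branch[1] choose=2:
        H0 returns (4, 0)
        H1 returns (4, 0)
        H2 returns [(4, 0)]
  branch[1] choose=4:
    choose[5, 2] @ H2
      branch[0] choose=5:
        H0 returns (20, 0)
        H1 returns (20, 0)
        H2 returns [(20, 0)]
      branch[1] choose=2:
        H0 returns (8, 0)
        H1 returns (8, 0)
        H2 returns [(8, 0)]
  branch[2] choose=4:
    choose[5, 2] @ H2
      branch[0] choose=5:
        H0 returns (20, 0)
        H1 returns (20, 0)
        H2 returns [(20, 0)]
      branch[1] choose=2:
        H0 returns (8, 0)
        H1 returns (8, 0)
        H2 returns [(8, 0)]
= [(10, 0), (4, 0), (20, 0), (8, 0), (20, 0), (8, 0)]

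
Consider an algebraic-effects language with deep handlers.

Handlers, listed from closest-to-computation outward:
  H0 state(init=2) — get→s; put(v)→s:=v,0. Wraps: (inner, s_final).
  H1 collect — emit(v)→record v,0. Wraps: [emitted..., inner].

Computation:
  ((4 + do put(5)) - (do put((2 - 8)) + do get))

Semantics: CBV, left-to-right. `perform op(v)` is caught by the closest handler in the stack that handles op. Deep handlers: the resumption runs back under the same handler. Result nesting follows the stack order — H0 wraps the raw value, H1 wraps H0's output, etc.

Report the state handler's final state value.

Answer: -6

Step-by-step:
put(5) @ H0 ⇒ s:=5
put(-6) @ H0 ⇒ s:=-6
get @ H0 ⇒ -6
H0 returns (10, -6)
H1 returns [(10, -6)]
= [(10, -6)]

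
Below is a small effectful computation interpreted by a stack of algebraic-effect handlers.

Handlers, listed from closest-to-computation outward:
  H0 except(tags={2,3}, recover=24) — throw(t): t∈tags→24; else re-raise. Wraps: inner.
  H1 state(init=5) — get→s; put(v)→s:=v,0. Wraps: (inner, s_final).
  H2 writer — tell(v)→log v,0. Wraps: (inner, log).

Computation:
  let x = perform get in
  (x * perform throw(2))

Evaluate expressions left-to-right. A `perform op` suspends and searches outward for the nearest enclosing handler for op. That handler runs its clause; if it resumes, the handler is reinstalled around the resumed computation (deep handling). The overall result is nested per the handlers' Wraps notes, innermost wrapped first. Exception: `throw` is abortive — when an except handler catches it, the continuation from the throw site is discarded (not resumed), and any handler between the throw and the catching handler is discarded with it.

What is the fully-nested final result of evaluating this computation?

Answer: ((24, 5), ())

Evaluation trace:
get @ H1 ⇒ 5
throw(2) @ H0 caught ⇒ 24
H1 returns (24, 5)
H2 returns ((24, 5), ())
= ((24, 5), ())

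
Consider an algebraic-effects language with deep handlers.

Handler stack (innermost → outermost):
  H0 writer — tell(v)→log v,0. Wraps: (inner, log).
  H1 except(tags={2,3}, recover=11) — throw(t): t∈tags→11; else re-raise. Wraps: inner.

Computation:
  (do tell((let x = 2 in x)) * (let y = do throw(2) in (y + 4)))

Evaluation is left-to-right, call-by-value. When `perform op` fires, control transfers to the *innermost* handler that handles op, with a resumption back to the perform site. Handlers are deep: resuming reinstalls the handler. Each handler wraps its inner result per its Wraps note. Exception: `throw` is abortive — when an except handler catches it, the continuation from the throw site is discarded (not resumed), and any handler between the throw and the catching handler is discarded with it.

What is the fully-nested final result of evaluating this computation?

Answer: 11

Evaluation trace:
tell(2) @ H0 ⇒ log+=2
throw(2) @ H1 caught ⇒ 11
= 11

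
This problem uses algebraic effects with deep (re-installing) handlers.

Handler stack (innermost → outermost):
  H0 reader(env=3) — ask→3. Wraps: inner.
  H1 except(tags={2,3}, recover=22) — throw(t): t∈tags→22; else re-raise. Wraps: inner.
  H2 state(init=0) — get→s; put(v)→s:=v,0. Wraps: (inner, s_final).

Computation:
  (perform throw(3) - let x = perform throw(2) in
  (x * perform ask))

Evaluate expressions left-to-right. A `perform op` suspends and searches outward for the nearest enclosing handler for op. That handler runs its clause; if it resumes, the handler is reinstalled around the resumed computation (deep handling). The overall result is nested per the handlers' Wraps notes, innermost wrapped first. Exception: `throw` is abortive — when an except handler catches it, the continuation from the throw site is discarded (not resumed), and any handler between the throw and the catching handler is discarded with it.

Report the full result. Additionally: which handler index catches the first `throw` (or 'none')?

Evaluation trace:
throw(3) @ H1 caught ⇒ 22
H2 returns (22, 0)
= (22, 0)

Answer: (22, 0) ; first throw caught by: H1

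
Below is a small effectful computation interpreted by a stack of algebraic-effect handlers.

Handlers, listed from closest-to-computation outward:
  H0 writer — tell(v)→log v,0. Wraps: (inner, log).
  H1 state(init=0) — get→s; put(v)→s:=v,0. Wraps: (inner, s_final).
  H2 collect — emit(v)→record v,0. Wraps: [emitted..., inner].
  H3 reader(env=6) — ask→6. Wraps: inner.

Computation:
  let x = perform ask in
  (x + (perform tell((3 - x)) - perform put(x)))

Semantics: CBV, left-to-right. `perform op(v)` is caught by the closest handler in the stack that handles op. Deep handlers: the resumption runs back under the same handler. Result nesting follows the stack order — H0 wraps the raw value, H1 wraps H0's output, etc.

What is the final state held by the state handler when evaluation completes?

Working:
ask @ H3 ⇒ 6
tell(-3) @ H0 ⇒ log+=-3
put(6) @ H1 ⇒ s:=6
H0 returns (6, (-3))
H1 returns ((6, (-3)), 6)
H2 returns [((6, (-3)), 6)]
H3 returns [((6, (-3)), 6)]
= [((6, (-3)), 6)]

Answer: 6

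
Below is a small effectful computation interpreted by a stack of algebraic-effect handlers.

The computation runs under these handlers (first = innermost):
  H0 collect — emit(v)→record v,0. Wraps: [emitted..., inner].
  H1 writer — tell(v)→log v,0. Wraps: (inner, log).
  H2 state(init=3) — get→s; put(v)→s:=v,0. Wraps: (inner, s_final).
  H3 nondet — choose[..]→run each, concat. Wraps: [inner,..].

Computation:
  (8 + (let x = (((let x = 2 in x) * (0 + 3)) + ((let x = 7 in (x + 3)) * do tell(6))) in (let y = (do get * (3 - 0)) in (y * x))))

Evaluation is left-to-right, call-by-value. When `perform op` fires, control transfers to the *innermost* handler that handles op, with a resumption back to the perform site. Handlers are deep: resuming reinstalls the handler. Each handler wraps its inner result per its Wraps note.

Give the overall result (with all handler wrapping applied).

Answer: [(([62], (6)), 3)]

Evaluation trace:
tell(6) @ H1 ⇒ log+=6
get @ H2 ⇒ 3
H0 returns [62]
H1 returns ([62], (6))
H2 returns (([62], (6)), 3)
H3 returns [(([62], (6)), 3)]
= [(([62], (6)), 3)]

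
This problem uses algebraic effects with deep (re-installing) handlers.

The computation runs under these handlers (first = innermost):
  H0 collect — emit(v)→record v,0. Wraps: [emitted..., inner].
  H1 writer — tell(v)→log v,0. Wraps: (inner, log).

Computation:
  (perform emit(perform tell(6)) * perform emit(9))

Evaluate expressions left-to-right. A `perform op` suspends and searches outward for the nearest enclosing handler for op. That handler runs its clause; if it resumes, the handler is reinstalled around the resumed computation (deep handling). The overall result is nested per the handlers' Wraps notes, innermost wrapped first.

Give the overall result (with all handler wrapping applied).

Answer: ([0, 9, 0], (6))

Step-by-step:
tell(6) @ H1 ⇒ log+=6
emit(0) @ H0 ⇒ out+=0
emit(9) @ H0 ⇒ out+=9
H0 returns [0, 9, 0]
H1 returns ([0, 9, 0], (6))
= ([0, 9, 0], (6))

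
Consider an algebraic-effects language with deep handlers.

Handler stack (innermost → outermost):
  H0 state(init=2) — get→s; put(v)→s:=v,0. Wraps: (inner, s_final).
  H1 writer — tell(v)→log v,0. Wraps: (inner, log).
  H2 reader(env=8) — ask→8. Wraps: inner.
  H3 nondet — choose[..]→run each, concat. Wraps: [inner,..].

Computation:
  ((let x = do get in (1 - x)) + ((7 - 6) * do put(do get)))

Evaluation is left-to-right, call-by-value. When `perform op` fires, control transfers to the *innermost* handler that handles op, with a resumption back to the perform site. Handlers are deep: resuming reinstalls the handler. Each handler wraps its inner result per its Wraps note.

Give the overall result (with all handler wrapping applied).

Step-by-step:
get @ H0 ⇒ 2
get @ H0 ⇒ 2
put(2) @ H0 ⇒ s:=2
H0 returns (-1, 2)
H1 returns ((-1, 2), ())
H2 returns ((-1, 2), ())
H3 returns [((-1, 2), ())]
= [((-1, 2), ())]

Answer: [((-1, 2), ())]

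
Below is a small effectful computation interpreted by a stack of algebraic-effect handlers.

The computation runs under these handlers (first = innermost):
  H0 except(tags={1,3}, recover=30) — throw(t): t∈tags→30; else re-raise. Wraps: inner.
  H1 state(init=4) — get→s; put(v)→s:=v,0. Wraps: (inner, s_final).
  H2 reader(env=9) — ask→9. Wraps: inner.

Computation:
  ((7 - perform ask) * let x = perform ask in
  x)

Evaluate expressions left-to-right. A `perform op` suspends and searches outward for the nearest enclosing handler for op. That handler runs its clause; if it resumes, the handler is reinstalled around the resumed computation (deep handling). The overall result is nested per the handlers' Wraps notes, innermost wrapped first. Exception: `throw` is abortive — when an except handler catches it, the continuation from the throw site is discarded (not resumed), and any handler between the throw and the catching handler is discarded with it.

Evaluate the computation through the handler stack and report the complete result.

Answer: (-18, 4)

Step-by-step:
ask @ H2 ⇒ 9
ask @ H2 ⇒ 9
H0 returns -18
H1 returns (-18, 4)
H2 returns (-18, 4)
= (-18, 4)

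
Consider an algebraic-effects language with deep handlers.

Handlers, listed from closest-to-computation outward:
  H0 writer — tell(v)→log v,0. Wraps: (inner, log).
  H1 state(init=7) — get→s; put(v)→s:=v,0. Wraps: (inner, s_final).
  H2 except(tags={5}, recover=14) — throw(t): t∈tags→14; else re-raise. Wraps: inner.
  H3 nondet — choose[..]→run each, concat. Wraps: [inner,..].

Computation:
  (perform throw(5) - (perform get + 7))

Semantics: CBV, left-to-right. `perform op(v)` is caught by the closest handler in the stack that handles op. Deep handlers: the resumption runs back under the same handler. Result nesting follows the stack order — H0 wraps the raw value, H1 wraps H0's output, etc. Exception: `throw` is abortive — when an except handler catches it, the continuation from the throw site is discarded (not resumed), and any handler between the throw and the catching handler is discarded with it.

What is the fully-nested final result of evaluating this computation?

Evaluation trace:
throw(5) @ H2 caught ⇒ 14
H3 returns [14]
= [14]

Answer: [14]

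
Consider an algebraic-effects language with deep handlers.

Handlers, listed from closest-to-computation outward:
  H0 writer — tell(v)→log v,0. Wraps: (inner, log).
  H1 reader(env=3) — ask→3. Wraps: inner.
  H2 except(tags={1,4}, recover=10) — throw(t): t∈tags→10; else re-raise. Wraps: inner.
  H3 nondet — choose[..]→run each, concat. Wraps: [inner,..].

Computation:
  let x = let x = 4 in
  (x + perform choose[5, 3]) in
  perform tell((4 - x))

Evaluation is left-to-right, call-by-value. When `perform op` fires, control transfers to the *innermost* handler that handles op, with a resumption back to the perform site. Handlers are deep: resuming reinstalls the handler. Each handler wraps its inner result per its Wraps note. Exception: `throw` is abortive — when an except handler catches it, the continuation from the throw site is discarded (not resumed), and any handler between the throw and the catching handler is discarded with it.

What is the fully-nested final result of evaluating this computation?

Step-by-step:
choose[5, 3] @ H3
  branch[0] choose=5:
    tell(-5) @ H0 ⇒ log+=-5
    H0 returns (0, (-5))
    H1 returns (0, (-5))
    H2 returns (0, (-5))
    H3 returns [(0, (-5))]
  branch[1] choose=3:
    tell(-3) @ H0 ⇒ log+=-3
    H0 returns (0, (-3))
    H1 returns (0, (-3))
    H2 returns (0, (-3))
    H3 returns [(0, (-3))]
= [(0, (-5)), (0, (-3))]

Answer: [(0, (-5)), (0, (-3))]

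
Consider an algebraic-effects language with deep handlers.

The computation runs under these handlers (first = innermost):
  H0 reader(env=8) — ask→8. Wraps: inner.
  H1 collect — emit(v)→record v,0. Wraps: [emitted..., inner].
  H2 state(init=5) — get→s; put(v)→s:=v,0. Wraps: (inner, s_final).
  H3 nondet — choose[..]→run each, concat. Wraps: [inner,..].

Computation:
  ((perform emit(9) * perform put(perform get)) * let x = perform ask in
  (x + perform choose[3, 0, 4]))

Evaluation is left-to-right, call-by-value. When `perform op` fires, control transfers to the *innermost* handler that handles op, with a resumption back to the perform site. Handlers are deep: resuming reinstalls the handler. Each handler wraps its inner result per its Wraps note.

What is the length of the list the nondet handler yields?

Working:
emit(9) @ H1 ⇒ out+=9
get @ H2 ⇒ 5
put(5) @ H2 ⇒ s:=5
ask @ H0 ⇒ 8
choose[3, 0, 4] @ H3
  branch[0] choose=3:
    H0 returns 0
    H1 returns [9, 0]
    H2 returns ([9, 0], 5)
    H3 returns [([9, 0], 5)]
  branch[1] choose=0:
    H0 returns 0
    H1 returns [9, 0]
    H2 returns ([9, 0], 5)
    H3 returns [([9, 0], 5)]
  branch[2] choose=4:
    H0 returns 0
    H1 returns [9, 0]
    H2 returns ([9, 0], 5)
    H3 returns [([9, 0], 5)]
= [([9, 0], 5), ([9, 0], 5), ([9, 0], 5)]

Answer: 3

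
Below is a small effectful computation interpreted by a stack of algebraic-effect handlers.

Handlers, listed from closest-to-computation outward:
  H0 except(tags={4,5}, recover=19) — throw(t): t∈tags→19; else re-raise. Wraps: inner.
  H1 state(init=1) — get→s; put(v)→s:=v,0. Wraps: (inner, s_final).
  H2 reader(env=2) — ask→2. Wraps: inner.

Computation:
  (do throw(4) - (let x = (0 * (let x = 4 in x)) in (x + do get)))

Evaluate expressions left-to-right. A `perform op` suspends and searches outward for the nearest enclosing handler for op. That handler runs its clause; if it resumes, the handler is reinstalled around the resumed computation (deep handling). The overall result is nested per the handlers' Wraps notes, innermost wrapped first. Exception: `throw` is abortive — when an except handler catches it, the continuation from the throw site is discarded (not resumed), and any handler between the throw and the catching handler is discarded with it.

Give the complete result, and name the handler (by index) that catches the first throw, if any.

Answer: (19, 1) ; first throw caught by: H0

Evaluation trace:
throw(4) @ H0 caught ⇒ 19
H1 returns (19, 1)
H2 returns (19, 1)
= (19, 1)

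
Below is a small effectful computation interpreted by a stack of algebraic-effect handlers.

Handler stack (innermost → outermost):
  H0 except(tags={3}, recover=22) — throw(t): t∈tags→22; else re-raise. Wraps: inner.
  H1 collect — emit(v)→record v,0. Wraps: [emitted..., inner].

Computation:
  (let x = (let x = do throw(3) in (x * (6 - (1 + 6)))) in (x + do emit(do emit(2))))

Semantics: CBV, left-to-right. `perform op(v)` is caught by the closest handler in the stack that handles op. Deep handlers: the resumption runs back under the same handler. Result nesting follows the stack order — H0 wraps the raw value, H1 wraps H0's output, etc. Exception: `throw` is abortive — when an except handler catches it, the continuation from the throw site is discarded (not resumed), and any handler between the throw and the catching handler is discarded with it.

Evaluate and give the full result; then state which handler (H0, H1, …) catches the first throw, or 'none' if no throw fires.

Answer: [22] ; first throw caught by: H0

Working:
throw(3) @ H0 caught ⇒ 22
H1 returns [22]
= [22]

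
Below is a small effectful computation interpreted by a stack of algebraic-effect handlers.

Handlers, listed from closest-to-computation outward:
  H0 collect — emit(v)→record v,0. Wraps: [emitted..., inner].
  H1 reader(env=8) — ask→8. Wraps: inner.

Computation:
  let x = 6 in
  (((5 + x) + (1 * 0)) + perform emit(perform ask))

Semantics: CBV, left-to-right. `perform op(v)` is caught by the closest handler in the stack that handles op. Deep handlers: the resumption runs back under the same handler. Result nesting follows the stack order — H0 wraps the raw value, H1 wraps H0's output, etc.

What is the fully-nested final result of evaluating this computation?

Step-by-step:
ask @ H1 ⇒ 8
emit(8) @ H0 ⇒ out+=8
H0 returns [8, 11]
H1 returns [8, 11]
= [8, 11]

Answer: [8, 11]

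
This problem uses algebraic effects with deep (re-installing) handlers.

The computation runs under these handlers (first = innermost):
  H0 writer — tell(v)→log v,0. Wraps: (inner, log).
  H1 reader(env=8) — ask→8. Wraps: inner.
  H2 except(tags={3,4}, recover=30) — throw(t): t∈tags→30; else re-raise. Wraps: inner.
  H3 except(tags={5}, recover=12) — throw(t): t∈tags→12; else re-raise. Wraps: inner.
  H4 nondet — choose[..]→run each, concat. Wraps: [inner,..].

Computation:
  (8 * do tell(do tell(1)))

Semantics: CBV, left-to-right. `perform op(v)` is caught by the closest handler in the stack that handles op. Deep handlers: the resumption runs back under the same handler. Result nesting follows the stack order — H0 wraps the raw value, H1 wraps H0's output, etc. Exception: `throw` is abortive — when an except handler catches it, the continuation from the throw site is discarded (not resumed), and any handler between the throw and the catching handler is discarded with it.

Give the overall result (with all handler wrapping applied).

Answer: [(0, (1, 0))]

Evaluation trace:
tell(1) @ H0 ⇒ log+=1
tell(0) @ H0 ⇒ log+=0
H0 returns (0, (1, 0))
H1 returns (0, (1, 0))
H2 returns (0, (1, 0))
H3 returns (0, (1, 0))
H4 returns [(0, (1, 0))]
= [(0, (1, 0))]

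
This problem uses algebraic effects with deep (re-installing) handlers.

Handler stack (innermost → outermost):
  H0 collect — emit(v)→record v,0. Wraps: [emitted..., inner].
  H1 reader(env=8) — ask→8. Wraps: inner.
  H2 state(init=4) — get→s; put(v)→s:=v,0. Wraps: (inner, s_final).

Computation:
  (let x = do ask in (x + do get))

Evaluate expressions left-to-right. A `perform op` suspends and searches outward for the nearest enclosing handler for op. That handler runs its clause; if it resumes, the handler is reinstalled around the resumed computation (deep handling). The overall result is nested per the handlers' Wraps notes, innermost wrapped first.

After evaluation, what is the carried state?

Step-by-step:
ask @ H1 ⇒ 8
get @ H2 ⇒ 4
H0 returns [12]
H1 returns [12]
H2 returns ([12], 4)
= ([12], 4)

Answer: 4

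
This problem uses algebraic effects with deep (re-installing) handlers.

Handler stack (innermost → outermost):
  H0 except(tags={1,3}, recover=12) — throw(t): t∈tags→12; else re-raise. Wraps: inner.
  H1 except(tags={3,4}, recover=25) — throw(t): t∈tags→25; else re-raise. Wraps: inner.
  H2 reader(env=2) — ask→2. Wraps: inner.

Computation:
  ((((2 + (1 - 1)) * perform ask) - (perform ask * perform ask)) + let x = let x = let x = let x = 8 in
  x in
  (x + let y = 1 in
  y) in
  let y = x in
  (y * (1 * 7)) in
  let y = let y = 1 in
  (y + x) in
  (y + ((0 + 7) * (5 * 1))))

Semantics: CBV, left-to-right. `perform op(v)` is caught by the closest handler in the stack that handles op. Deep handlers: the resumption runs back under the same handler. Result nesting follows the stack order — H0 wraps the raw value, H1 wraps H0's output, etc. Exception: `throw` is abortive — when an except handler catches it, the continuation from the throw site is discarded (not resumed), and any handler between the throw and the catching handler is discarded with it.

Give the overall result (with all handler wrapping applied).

Working:
ask @ H2 ⇒ 2
ask @ H2 ⇒ 2
ask @ H2 ⇒ 2
H0 returns 99
H1 returns 99
H2 returns 99
= 99

Answer: 99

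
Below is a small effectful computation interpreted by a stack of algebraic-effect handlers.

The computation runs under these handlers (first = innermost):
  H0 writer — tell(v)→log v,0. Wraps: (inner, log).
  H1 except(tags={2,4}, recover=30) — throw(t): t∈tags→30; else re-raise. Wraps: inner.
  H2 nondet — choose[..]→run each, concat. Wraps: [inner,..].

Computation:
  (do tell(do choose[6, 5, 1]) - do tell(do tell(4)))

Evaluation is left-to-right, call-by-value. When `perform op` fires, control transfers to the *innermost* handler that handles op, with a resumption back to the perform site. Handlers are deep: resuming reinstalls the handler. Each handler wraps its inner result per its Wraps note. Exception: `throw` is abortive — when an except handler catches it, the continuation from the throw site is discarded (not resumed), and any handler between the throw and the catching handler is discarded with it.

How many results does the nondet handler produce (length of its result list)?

Answer: 3

Working:
choose[6, 5, 1] @ H2
  branch[0] choose=6:
    tell(6) @ H0 ⇒ log+=6
    tell(4) @ H0 ⇒ log+=4
    tell(0) @ H0 ⇒ log+=0
    H0 returns (0, (6, 4, 0))
    H1 returns (0, (6, 4, 0))
    H2 returns [(0, (6, 4, 0))]
  branch[1] choose=5:
    tell(5) @ H0 ⇒ log+=5
    tell(4) @ H0 ⇒ log+=4
    tell(0) @ H0 ⇒ log+=0
    H0 returns (0, (5, 4, 0))
    H1 returns (0, (5, 4, 0))
    H2 returns [(0, (5, 4, 0))]
  branch[2] choose=1:
    tell(1) @ H0 ⇒ log+=1
    tell(4) @ H0 ⇒ log+=4
    tell(0) @ H0 ⇒ log+=0
    H0 returns (0, (1, 4, 0))
    H1 returns (0, (1, 4, 0))
    H2 returns [(0, (1, 4, 0))]
= [(0, (6, 4, 0)), (0, (5, 4, 0)), (0, (1, 4, 0))]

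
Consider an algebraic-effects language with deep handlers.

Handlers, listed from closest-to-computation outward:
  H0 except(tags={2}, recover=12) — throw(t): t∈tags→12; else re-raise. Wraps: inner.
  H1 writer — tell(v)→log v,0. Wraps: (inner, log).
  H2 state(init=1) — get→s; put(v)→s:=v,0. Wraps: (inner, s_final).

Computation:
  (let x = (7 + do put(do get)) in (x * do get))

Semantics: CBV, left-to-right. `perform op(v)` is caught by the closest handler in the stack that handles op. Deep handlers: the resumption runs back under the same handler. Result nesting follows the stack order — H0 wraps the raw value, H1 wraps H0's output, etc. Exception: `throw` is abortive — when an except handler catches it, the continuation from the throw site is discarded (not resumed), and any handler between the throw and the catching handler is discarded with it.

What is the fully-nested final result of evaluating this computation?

Answer: ((7, ()), 1)

Evaluation trace:
get @ H2 ⇒ 1
put(1) @ H2 ⇒ s:=1
get @ H2 ⇒ 1
H0 returns 7
H1 returns (7, ())
H2 returns ((7, ()), 1)
= ((7, ()), 1)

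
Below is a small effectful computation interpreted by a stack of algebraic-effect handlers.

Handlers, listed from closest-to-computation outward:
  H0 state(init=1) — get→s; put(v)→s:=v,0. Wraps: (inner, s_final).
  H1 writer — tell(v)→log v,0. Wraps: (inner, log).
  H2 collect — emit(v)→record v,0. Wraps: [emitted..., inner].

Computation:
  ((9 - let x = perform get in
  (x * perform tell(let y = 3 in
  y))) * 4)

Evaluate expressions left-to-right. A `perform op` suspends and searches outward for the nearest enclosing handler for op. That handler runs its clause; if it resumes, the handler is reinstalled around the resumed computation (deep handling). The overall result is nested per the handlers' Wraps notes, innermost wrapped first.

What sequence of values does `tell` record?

Answer: (3)

Step-by-step:
get @ H0 ⇒ 1
tell(3) @ H1 ⇒ log+=3
H0 returns (36, 1)
H1 returns ((36, 1), (3))
H2 returns [((36, 1), (3))]
= [((36, 1), (3))]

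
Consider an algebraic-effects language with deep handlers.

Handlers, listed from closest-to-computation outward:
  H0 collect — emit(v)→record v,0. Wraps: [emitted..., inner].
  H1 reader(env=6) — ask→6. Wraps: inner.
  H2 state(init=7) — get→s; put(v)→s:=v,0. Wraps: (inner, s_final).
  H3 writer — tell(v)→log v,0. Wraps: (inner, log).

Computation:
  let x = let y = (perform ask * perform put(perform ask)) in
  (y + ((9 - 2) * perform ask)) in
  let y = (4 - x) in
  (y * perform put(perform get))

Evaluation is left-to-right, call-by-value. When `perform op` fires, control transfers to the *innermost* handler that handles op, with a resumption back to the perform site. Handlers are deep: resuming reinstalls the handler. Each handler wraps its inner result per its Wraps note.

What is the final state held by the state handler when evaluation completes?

Answer: 6

Evaluation trace:
ask @ H1 ⇒ 6
ask @ H1 ⇒ 6
put(6) @ H2 ⇒ s:=6
ask @ H1 ⇒ 6
get @ H2 ⇒ 6
put(6) @ H2 ⇒ s:=6
H0 returns [0]
H1 returns [0]
H2 returns ([0], 6)
H3 returns (([0], 6), ())
= (([0], 6), ())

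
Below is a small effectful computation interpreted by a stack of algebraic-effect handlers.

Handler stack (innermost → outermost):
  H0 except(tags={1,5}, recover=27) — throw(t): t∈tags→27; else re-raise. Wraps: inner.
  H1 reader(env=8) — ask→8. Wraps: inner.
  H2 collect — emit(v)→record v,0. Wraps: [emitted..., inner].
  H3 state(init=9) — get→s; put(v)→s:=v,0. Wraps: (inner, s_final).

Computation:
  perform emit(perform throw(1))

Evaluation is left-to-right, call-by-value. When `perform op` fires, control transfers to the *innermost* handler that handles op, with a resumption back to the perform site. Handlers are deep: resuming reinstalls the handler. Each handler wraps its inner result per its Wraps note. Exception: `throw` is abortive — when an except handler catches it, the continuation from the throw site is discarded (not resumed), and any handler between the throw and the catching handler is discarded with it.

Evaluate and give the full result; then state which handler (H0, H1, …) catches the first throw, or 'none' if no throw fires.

Step-by-step:
throw(1) @ H0 caught ⇒ 27
H1 returns 27
H2 returns [27]
H3 returns ([27], 9)
= ([27], 9)

Answer: ([27], 9) ; first throw caught by: H0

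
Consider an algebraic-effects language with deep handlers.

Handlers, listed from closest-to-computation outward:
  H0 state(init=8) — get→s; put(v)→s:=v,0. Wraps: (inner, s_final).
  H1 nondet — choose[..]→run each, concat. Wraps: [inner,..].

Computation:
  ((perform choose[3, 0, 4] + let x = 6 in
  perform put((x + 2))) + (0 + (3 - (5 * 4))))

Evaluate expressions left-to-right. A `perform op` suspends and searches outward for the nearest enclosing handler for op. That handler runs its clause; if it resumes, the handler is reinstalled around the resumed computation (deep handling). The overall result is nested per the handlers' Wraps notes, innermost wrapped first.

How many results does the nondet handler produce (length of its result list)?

Step-by-step:
choose[3, 0, 4] @ H1
  branch[0] choose=3:
    put(8) @ H0 ⇒ s:=8
    H0 returns (-14, 8)
    H1 returns [(-14, 8)]
  branch[1] choose=0:
    put(8) @ H0 ⇒ s:=8
    H0 returns (-17, 8)
    H1 returns [(-17, 8)]
  branch[2] choose=4:
    put(8) @ H0 ⇒ s:=8
    H0 returns (-13, 8)
    H1 returns [(-13, 8)]
= [(-14, 8), (-17, 8), (-13, 8)]

Answer: 3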